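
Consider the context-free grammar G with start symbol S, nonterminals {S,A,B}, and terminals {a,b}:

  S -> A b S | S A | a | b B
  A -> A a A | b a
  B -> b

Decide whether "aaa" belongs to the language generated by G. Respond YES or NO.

CNF form of G:
  S -> A X3 | S A | T1 B | a
  A -> A X2 | T1 T0
  B -> b
  T0 -> a
  T1 -> b
  X2 -> T0 A
  X3 -> T1 S

CYK fill:
  cell(0,0) a: {S,T0}  orig:{S}
  cell(1,1) a: {S,T0}  orig:{S}
  cell(2,2) a: {S,T0}  orig:{S}
  cell(0,1) aa: ∅
  cell(1,2) aa: ∅
  cell(0,2) aaa: ∅

S ∉ T[0,2] ⇒ NO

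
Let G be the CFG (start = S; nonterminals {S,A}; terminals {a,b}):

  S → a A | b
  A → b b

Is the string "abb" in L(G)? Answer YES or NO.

CNF form of G:
  S -> T1 A | b
  A -> T0 T0
  T0 -> b
  T1 -> a

CYK table (by increasing span):
  cell(0,0) a: {T1}  orig:{}
  cell(1,1) b: {S,T0}  orig:{S}
  cell(2,2) b: {S,T0}  orig:{S}
  cell(0,1) ab: ∅
  cell(1,2) bb: {A}
  cell(0,2) abb: {S}

S ∈ T[0,2] ⇒ YES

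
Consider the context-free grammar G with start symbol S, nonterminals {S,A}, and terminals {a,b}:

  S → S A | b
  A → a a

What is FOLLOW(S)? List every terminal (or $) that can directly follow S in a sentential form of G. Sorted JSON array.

FIRST sets, iterate to fixpoint:
[1]
  A via A→a a: +{a}
  S via S→b: +{b}
  FIRST(S)={b}  FIRST(A)={a}
[2] (no change)
  FIRST(S)={b}  FIRST(A)={a}

FOLLOW sets:
seed FOLLOW(S) with $
pass 1:
  S→S A: FOLLOW(S) ⊇ FIRST(A) = {a}; new: +{a}
  S→S A: FOLLOW(A) ⊇ FOLLOW(S) ⊇ {$,a}; new: +{$,a}
  S: {$,a}  A: {$,a}
pass 2: (stable)
  S: {$,a}  A: {$,a}

FOLLOW(S) = ["$", "a"]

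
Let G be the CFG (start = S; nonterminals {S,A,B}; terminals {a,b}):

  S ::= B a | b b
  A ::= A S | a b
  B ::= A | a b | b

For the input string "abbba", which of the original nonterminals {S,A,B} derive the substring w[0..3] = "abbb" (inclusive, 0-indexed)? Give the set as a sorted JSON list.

Convert to CNF:
  S -> B T0 | T1 T1
  A -> A S | T0 T1
  B -> A S | T0 T1 | b
  T0 -> a
  T1 -> b

CYK table (by increasing span), restricted to cells inside w[0..3]:
  T[0,0] 'a' = {T0}  orig:{}
  T[1,1] 'b' = {B,T1}  orig:{B}
  T[2,2] 'b' = {B,T1}  orig:{B}
  T[3,3] 'b' = {B,T1}  orig:{B}
  T[0,1] 'ab' = {A,B}
  T[1,2] 'bb' = {S}
  T[2,3] 'bb' = {S}
  T[0,2] 'abb' = ∅
  T[1,3] 'bbb' = ∅
  T[0,3] 'abbb' = {A,B}

Original NTs in T[0,3] deriving "abbb": ["A", "B"]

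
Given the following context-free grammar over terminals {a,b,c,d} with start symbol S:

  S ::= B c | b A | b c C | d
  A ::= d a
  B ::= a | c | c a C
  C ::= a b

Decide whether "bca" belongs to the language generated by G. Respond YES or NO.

CNF form of G:
  S -> B T2 | T3 A | T3 X5 | d
  A -> T0 T1
  B -> T2 X4 | a | c
  C -> T1 T3
  T0 -> d
  T1 -> a
  T2 -> c
  T3 -> b
  X4 -> T1 C
  X5 -> T2 C

Fill CYK table bottom-up:
  [0..0]={T3}  "b"  orig:{}
  [1..1]={B,T2}  "c"  orig:{B}
  [2..2]={B,T1}  "a"  orig:{B}
  [0..1]=∅  "bc"
  [1..2]=∅  "ca"
  [0..2]=∅  "bca"

S ∉ T[0,2] ⇒ NO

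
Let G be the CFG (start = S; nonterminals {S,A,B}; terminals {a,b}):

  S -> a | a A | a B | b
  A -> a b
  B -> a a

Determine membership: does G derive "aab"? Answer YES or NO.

Convert to CNF:
  S -> T0 A | T0 B | a | b
  A -> T0 T1
  B -> T0 T0
  T0 -> a
  T1 -> b

Fill CYK table bottom-up:
  cell(0,0) a: {S,T0}  orig:{S}
  cell(1,1) a: {S,T0}  orig:{S}
  cell(2,2) b: {S,T1}  orig:{S}
  cell(0,1) aa: {B}
  cell(1,2) ab: {A}
  cell(0,2) aab: {S}

S ∈ T[0,2] ⇒ YES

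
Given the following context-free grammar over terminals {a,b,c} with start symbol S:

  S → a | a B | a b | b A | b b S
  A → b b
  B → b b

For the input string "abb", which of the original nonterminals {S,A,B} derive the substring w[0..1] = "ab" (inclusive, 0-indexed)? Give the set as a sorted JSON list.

Convert to CNF:
  S -> T0 A | T0 X2 | T1 B | T1 T0 | a
  A -> T0 T0
  B -> T0 T0
  T0 -> b
  T1 -> a
  X2 -> T0 S

CYK table (by increasing span) — only the sub-triangle for w[0..1]:
  T[0,0] 'a' = {S,T1}  orig:{S}
  T[1,1] 'b' = {T0}  orig:{}
  T[0,1] 'ab' = {S}

Original NTs in T[0,1] deriving "ab": ["S"]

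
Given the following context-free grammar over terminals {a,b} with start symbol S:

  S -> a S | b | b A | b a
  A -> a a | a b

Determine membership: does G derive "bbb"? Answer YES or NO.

CNF form of G:
  S -> T0 S | T1 A | T1 T0 | b
  A -> T0 T0 | T0 T1
  T0 -> a
  T1 -> b

CYK fill:
  [0..0]={S,T1}  "b"  orig:{S}
  [1..1]={S,T1}  "b"  orig:{S}
  [2..2]={S,T1}  "b"  orig:{S}
  [0..1]=∅  "bb"
  [1..2]=∅  "bb"
  [0..2]=∅  "bbb"

S ∉ T[0,2] ⇒ NO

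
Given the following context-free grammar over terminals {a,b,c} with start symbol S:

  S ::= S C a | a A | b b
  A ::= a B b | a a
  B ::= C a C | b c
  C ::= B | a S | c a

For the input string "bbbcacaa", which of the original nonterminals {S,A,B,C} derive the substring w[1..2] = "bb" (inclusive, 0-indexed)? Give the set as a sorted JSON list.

CNF form of G:
  S -> S X6 | T0 A | T1 T1
  A -> T0 T0 | T0 X3
  B -> C X4 | T1 T2
  C -> C X5 | T0 S | T1 T2 | T2 T0
  T0 -> a
  T1 -> b
  T2 -> c
  X3 -> B T1
  X4 -> T0 C
  X5 -> T0 C
  X6 -> C T0

CYK table (by increasing span) (cells [i..j] with 1 ≤ i ≤ j ≤ 2 only):
  [1..1]={T1}  "b"  orig:{}
  [2..2]={T1}  "b"  orig:{}
  [1..2]={S}  "bb"

Original NTs in T[1,2] deriving "bb": ["S"]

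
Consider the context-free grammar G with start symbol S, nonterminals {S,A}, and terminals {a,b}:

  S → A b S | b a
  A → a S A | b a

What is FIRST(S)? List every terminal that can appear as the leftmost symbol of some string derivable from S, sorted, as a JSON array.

Compute FIRST by fixpoint:
pass 1:
  A via A→a S A: +{a}
  A via A→b a: +{b}
  S via S→A b S: +{a,b}
  FIRST(S)={a,b}  FIRST(A)={a,b}
pass 2: — fixpoint
  FIRST(S)={a,b}  FIRST(A)={a,b}

FIRST(S) = ["a", "b"]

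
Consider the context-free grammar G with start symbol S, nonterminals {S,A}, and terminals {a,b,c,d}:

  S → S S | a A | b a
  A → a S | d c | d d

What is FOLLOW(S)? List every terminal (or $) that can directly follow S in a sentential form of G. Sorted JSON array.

FIRST iteration:
pass 1:
  A via A→a S: +{a}
  A via A→d c: +{d}
  S via S→a A: +{a}
  S via S→b a: +{b}
  FIRST[S]={a,b}  FIRST[A]={a,d}
pass 2: done
  FIRST[S]={a,b}  FIRST[A]={a,d}

FOLLOW iteration:
FOLLOW(S) := {$}
round 1:
  S→S S: FOLLOW(S) ⊇ FIRST(S) = {a,b}; new: +{a,b}
  S→a A: FOLLOW(A) ⊇ FOLLOW(S) ⊇ {$,a,b}; new: +{$,a,b}
  S: {$,a,b}  A: {$,a,b}
round 2: done
  S: {$,a,b}  A: {$,a,b}

FOLLOW(S) = ["$", "a", "b"]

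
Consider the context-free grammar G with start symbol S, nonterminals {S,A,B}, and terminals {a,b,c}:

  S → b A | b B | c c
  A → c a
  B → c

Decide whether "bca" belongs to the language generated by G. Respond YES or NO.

Convert to CNF:
  S -> T0 T0 | T2 A | T2 B
  A -> T0 T1
  B -> c
  T0 -> c
  T1 -> a
  T2 -> b

CYK table (by increasing span):
  T[0,0] 'b' = {T2}  orig:{}
  T[1,1] 'c' = {B,T0}  orig:{B}
  T[2,2] 'a' = {T1}  orig:{}
  T[0,1] 'bc' = {S}
  T[1,2] 'ca' = {A}
  T[0,2] 'bca' = {S}

S ∈ T[0,2] ⇒ YES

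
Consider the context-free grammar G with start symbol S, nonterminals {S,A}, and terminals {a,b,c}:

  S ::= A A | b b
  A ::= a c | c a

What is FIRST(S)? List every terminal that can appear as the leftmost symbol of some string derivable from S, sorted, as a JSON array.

Compute FIRST by fixpoint:
round 1:
  A via A→a c: +{a}
  A via A→c a: +{c}
  S via S→A A: +{a,c}
  S via S→b b: +{b}
  FIRST(S)={a,b,c}  FIRST(A)={a,c}
round 2: — fixpoint
  FIRST(S)={a,b,c}  FIRST(A)={a,c}

FIRST(S) = ["a", "b", "c"]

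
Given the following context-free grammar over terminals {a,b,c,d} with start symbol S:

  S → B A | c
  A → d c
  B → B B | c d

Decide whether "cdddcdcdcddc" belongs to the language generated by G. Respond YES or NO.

Convert to CNF:
  S -> B A | c
  A -> T0 T1
  B -> B B | T1 T0
  T0 -> d
  T1 -> c

CYK table (by increasing span):
  cell(0,0) c: {S,T1}  orig:{S}
  cell(1,1) d: {T0}  orig:{}
  cell(2,2) d: {T0}  orig:{}
  cell(3,3) d: {T0}  orig:{}
  cell(4,4) c: {S,T1}  orig:{S}
  cell(5,5) d: {T0}  orig:{}
  cell(6,6) c: {S,T1}  orig:{S}
  cell(7,7) d: {T0}  orig:{}
  cell(8,8) c: {S,T1}  orig:{S}
  cell(9,9) d: {T0}  orig:{}
  cell(10,10) d: {T0}  orig:{}
  cell(11,11) c: {S,T1}  orig:{S}
  cell(0,1) cd: {B}
  cell(1,2) dd: ∅
  cell(2,3) dd: ∅
  cell(3,4) dc: {A}
  cell(4,5) cd: {B}
  cell(5,6) dc: {A}
  cell(6,7) cd: {B}
  cell(7,8) dc: {A}
  cell(8,9) cd: {B}
  cell(9,10) dd: ∅
  cell(10,11) dc: {A}
  cell(0,2) cdd: ∅
  cell(1,3) ddd: ∅
  cell(2,4) ddc: ∅
  cell(3,5) dcd: ∅
  cell(4,6) cdc: ∅
  cell(5,7) dcd: ∅
  cell(6,8) cdc: ∅
  cell(7,9) dcd: ∅
  cell(8,10) cdd: ∅
  cell(9,11) ddc: ∅
  cell(0,3) cddd: ∅
  cell(1,4) dddc: ∅
  cell(2,5) ddcd: ∅
  cell(3,6) dcdc: ∅
  cell(4,7) cdcd: {B}
  cell(5,8) dcdc: ∅
  cell(6,9) cdcd: {B}
  cell(7,10) dcdd: ∅
  cell(8,11) cddc: {S}
  cell(0,4) cdddc: ∅
  cell(1,5) dddcd: ∅
  cell(2,6) ddcdc: ∅
  cell(3,7) dcdcd: ∅
  cell(4,8) cdcdc: ∅
  cell(5,9) dcdcd: ∅
  cell(6,10) cdcdd: ∅
  cell(7,11) dcddc: ∅
  cell(0,5) cdddcd: ∅
  cell(1,6) dddcdc: ∅
  cell(2,7) ddcdcd: ∅
  cell(3,8) dcdcdc: ∅
  cell(4,9) cdcdcd: {B}
  cell(5,10) dcdcdd: ∅
  cell(6,11) cdcddc: {S}
  cell(0,6) cdddcdc: ∅
  cell(1,7) dddcdcd: ∅
  cell(2,8) ddcdcdc: ∅
  cell(3,9) dcdcdcd: ∅
  cell(4,10) cdcdcdd: ∅
  cell(5,11) dcdcddc: ∅
  cell(0,7) cdddcdcd: ∅
  cell(1,8) dddcdcdc: ∅
  cell(2,9) ddcdcdcd: ∅
  cell(3,10) dcdcdcdd: ∅
  cell(4,11) cdcdcddc: {S}
  cell(0,8) cdddcdcdc: ∅
  cell(1,9) dddcdcdcd: ∅
  cell(2,10) ddcdcdcdd: ∅
  cell(3,11) dcdcdcddc: ∅
  cell(0,9) cdddcdcdcd: ∅
  cell(1,10) dddcdcdcdd: ∅
  cell(2,11) ddcdcdcddc: ∅
  cell(0,10) cdddcdcdcdd: ∅
  cell(1,11) dddcdcdcddc: ∅
  cell(0,11) cdddcdcdcddc: ∅

S ∉ T[0,11] ⇒ NO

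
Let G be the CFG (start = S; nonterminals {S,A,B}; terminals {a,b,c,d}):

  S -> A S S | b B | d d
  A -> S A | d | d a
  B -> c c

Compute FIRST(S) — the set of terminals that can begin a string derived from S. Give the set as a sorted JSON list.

FIRST iteration:
iter 1:
  A via A→d: +{d}
  B via B→c c: +{c}
  S via S→A S S: +{d}
  S via S→b B: +{b}
  FIRST[S]={b,d}  FIRST[A]={d}  FIRST[B]={c}
iter 2:
  A via A→S A: +{b}
  FIRST[S]={b,d}  FIRST[A]={b,d}  FIRST[B]={c}
iter 3: (no change)
  FIRST[S]={b,d}  FIRST[A]={b,d}  FIRST[B]={c}

FIRST(S) = ["b", "d"]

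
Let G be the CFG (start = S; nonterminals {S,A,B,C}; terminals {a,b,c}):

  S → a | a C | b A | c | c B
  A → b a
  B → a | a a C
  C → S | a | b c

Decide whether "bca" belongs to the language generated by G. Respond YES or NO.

CNF form of G:
  S -> T0 A | T1 C | T2 B | a | c
  A -> T0 T1
  B -> T1 X3 | a
  C -> T0 A | T0 T2 | T1 C | T2 B | a | c
  T0 -> b
  T1 -> a
  T2 -> c
  X3 -> T1 C

CYK table (by increasing span):
  T[0,0] 'b' = {T0}  orig:{}
  T[1,1] 'c' = {C,S,T2}  orig:{C,S}
  T[2,2] 'a' = {B,C,S,T1}  orig:{B,C,S}
  T[0,1] 'bc' = {C}
  T[1,2] 'ca' = {C,S}
  T[0,2] 'bca' = ∅

S ∉ T[0,2] ⇒ NO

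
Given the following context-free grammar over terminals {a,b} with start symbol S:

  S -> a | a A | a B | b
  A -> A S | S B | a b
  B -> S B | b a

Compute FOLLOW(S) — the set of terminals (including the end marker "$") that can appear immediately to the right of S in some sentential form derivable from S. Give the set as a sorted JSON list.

Compute FIRST by fixpoint:
round 1:
  A via A→a b: +{a}
  B via B→b a: +{b}
  S via S→a: +{a}
  S via S→b: +{b}
  S: {a,b}  A: {a}  B: {b}
round 2:
  A via A→S B: +{b}
  B via B→S B: +{a}
  S: {a,b}  A: {a,b}  B: {a,b}
round 3: — fixpoint
  S: {a,b}  A: {a,b}  B: {a,b}

FOLLOW iteration:
seed FOLLOW(S) with $
iter 1:
  A→A S: FOLLOW(A) ⊇ FIRST(S) = {a,b}; new: +{a,b}
  A→A S: FOLLOW(S) ⊇ FOLLOW(A) ⊇ {a,b}; new: +{a,b}
  A→S B: FOLLOW(B) ⊇ FOLLOW(A) ⊇ {a,b}; new: +{a,b}
  S→a A: FOLLOW(A) ⊇ FOLLOW(S) ⊇ {$,a,b}; new: +{$}
  S→a B: FOLLOW(B) ⊇ FOLLOW(S) ⊇ {$,a,b}; new: +{$}
  FOLLOW(S)={$,a,b}  FOLLOW(A)={$,a,b}  FOLLOW(B)={$,a,b}
iter 2: — fixpoint
  FOLLOW(S)={$,a,b}  FOLLOW(A)={$,a,b}  FOLLOW(B)={$,a,b}

FOLLOW(S) = ["$", "a", "b"]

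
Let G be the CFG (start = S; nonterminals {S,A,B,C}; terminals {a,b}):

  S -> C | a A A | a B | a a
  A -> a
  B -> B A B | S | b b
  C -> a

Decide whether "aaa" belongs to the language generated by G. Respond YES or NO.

Convert to CNF:
  S -> T0 B | T0 T0 | T0 X4 | a
  A -> a
  B -> B X2 | T0 B | T0 T0 | T0 X3 | T1 T1 | a
  C -> a
  T0 -> a
  T1 -> b
  X2 -> A B
  X3 -> A A
  X4 -> A A

CYK fill:
  T[0,0] 'a' = {A,B,C,S,T0}  orig:{A,B,C,S}
  T[1,1] 'a' = {A,B,C,S,T0}  orig:{A,B,C,S}
  T[2,2] 'a' = {A,B,C,S,T0}  orig:{A,B,C,S}
  T[0,1] 'aa' = {B,S,X2,X3,X4}  orig:{B,S}
  T[1,2] 'aa' = {B,S,X2,X3,X4}  orig:{B,S}
  T[0,2] 'aaa' = {B,S,X2}  orig:{B,S}

S ∈ T[0,2] ⇒ YES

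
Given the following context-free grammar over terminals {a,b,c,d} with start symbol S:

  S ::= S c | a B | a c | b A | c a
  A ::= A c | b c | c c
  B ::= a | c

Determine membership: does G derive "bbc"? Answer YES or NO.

Convert to CNF:
  S -> S T0 | T0 T2 | T1 A | T2 B | T2 T0
  A -> A T0 | T0 T0 | T1 T0
  B -> a | c
  T0 -> c
  T1 -> b
  T2 -> a

Fill CYK table bottom-up:
  [0..0]={T1}  "b"  orig:{}
  [1..1]={T1}  "b"  orig:{}
  [2..2]={B,T0}  "c"  orig:{B}
  [0..1]=∅  "bb"
  [1..2]={A}  "bc"
  [0..2]={S}  "bbc"

S ∈ T[0,2] ⇒ YES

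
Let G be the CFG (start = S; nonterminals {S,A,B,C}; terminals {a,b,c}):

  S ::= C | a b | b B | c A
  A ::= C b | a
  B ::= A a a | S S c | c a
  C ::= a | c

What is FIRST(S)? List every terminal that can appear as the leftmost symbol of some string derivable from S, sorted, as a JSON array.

FIRST sets, iterate to fixpoint:
[1]
  A via A→a: +{a}
  B via B→A a a: +{a}
  B via B→c a: +{c}
  C via C→a: +{a}
  C via C→c: +{c}
  S via S→C: +{a,c}
  S via S→b B: +{b}
  S: {a,b,c}  A: {a}  B: {a,c}  C: {a,c}
[2]
  A via A→C b: +{c}
  B via B→S S c: +{b}
  S: {a,b,c}  A: {a,c}  B: {a,b,c}  C: {a,c}
[3] — fixpoint
  S: {a,b,c}  A: {a,c}  B: {a,b,c}  C: {a,c}

FIRST(S) = ["a", "b", "c"]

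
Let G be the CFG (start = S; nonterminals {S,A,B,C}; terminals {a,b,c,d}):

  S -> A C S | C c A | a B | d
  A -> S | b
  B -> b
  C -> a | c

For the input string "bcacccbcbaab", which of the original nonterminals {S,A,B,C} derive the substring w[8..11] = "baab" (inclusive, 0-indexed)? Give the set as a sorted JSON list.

CNF form of G:
  S -> A X4 | C X5 | T1 B | d
  A -> A X2 | C X3 | T1 B | b | d
  B -> b
  C -> a | c
  T0 -> c
  T1 -> a
  X2 -> C S
  X3 -> T0 A
  X4 -> C S
  X5 -> T0 A

CYK fill, restricted to cells inside w[8..11]:
  T[8,8] 'b' = {A,B}
  T[9,9] 'a' = {C,T1}  orig:{C}
  T[10,10] 'a' = {C,T1}  orig:{C}
  T[11,11] 'b' = {A,B}
  T[8,9] 'ba' = ∅
  T[9,10] 'aa' = ∅
  T[10,11] 'ab' = {A,S}
  T[8,10] 'baa' = ∅
  T[9,11] 'aab' = {X2,X4}  orig:{}
  T[8,11] 'baab' = {A,S}

Original NTs in T[8,11] deriving "baab": ["A", "S"]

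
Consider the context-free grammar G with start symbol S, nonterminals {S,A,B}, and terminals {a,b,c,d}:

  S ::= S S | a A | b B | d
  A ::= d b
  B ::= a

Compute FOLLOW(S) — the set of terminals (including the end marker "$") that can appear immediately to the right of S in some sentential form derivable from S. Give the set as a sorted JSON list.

FIRST sets, iterate to fixpoint:
pass 1:
  A via A→d b: +{d}
  B via B→a: +{a}
  S via S→a A: +{a}
  S via S→b B: +{b}
  S via S→d: +{d}
  FIRST(S)={a,b,d}  FIRST(A)={d}  FIRST(B)={a}
pass 2: (stable)
  FIRST(S)={a,b,d}  FIRST(A)={d}  FIRST(B)={a}

Compute FOLLOW by fixpoint:
seed FOLLOW(S) with $
round 1:
  S→S S: FOLLOW(S) ⊇ FIRST(S) = {a,b,d}; new: +{a,b,d}
  S→a A: FOLLOW(A) ⊇ FOLLOW(S) ⊇ {$,a,b,d}; new: +{$,a,b,d}
  S→b B: FOLLOW(B) ⊇ FOLLOW(S) ⊇ {$,a,b,d}; new: +{$,a,b,d}
  FOLLOW[S]={$,a,b,d}  FOLLOW[A]={$,a,b,d}  FOLLOW[B]={$,a,b,d}
round 2: (no change)
  FOLLOW[S]={$,a,b,d}  FOLLOW[A]={$,a,b,d}  FOLLOW[B]={$,a,b,d}

FOLLOW(S) = ["$", "a", "b", "d"]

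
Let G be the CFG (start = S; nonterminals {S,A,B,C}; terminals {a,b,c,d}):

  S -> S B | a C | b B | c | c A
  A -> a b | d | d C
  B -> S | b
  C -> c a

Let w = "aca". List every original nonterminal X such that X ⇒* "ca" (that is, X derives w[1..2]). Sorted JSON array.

CNF form of G:
  S -> S B | T0 C | T1 B | T3 A | c
  A -> T0 T1 | T2 C | d
  B -> S B | T0 C | T1 B | T3 A | b | c
  C -> T3 T0
  T0 -> a
  T1 -> b
  T2 -> d
  T3 -> c

Fill CYK table bottom-up, restricted to cells inside w[1..2]:
  T[1,1] 'c' = {B,S,T3}  orig:{B,S}
  T[2,2] 'a' = {T0}  orig:{}
  T[1,2] 'ca' = {C}

Original NTs in T[1,2] deriving "ca": ["C"]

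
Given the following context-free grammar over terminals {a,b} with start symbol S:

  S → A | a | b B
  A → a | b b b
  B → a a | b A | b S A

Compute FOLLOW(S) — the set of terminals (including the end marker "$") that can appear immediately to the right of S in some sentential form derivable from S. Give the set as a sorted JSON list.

Compute FIRST by fixpoint:
[1]
  A via A→a: +{a}
  A via A→b b b: +{b}
  B via B→a a: +{a}
  B via B→b A: +{b}
  S via S→A: +{a,b}
  FIRST(S)={a,b}  FIRST(A)={a,b}  FIRST(B)={a,b}
[2] (no change)
  FIRST(S)={a,b}  FIRST(A)={a,b}  FIRST(B)={a,b}

Compute FOLLOW by fixpoint:
seed FOLLOW(S) with $
pass 1:
  B→b S A: FOLLOW(S) ⊇ FIRST(A) = {a,b}; new: +{a,b}
  S→A: FOLLOW(A) ⊇ FOLLOW(S) ⊇ {$,a,b}; new: +{$,a,b}
  S→b B: FOLLOW(B) ⊇ FOLLOW(S) ⊇ {$,a,b}; new: +{$,a,b}
  FOLLOW(S)={$,a,b}  FOLLOW(A)={$,a,b}  FOLLOW(B)={$,a,b}
pass 2: — fixpoint
  FOLLOW(S)={$,a,b}  FOLLOW(A)={$,a,b}  FOLLOW(B)={$,a,b}

FOLLOW(S) = ["$", "a", "b"]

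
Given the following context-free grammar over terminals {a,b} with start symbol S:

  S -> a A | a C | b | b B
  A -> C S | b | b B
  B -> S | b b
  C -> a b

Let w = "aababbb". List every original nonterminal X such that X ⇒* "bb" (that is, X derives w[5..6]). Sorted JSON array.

CNF form of G:
  S -> T0 B | T1 A | T1 C | b
  A -> C S | T0 B | b
  B -> T0 B | T0 T0 | T1 A | T1 C | b
  C -> T1 T0
  T0 -> b
  T1 -> a

Fill CYK table bottom-up, restricted to cells inside w[5..6]:
  [5..5]={A,B,S,T0}  "b"  orig:{A,B,S}
  [6..6]={A,B,S,T0}  "b"  orig:{A,B,S}
  [5..6]={A,B,S}  "bb"

Original NTs in T[5,6] deriving "bb": ["A", "B", "S"]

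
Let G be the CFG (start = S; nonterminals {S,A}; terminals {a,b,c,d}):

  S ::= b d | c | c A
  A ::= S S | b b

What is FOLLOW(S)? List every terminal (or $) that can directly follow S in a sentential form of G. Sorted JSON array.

FIRST iteration:
pass 1:
  A via A→b b: +{b}
  S via S→b d: +{b}
  S via S→c: +{c}
  FIRST(S)={b,c}  FIRST(A)={b}
pass 2:
  A via A→S S: +{c}
  FIRST(S)={b,c}  FIRST(A)={b,c}
pass 3: done
  FIRST(S)={b,c}  FIRST(A)={b,c}

FOLLOW sets:
FOLLOW(S) := {$}
[1]
  A→S S: FOLLOW(S) ⊇ FIRST(S) = {b,c}; new: +{b,c}
  S→c A: FOLLOW(A) ⊇ FOLLOW(S) ⊇ {$,b,c}; new: +{$,b,c}
  FOLLOW(S)={$,b,c}  FOLLOW(A)={$,b,c}
[2] (no change)
  FOLLOW(S)={$,b,c}  FOLLOW(A)={$,b,c}

FOLLOW(S) = ["$", "b", "c"]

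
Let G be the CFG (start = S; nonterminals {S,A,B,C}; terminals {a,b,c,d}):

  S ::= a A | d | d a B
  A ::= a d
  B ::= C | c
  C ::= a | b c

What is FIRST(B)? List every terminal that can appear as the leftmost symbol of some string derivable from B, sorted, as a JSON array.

Compute FIRST by fixpoint:
iter 1:
  A via A→a d: +{a}
  B via B→c: +{c}
  C via C→a: +{a}
  C via C→b c: +{b}
  S via S→a A: +{a}
  S via S→d: +{d}
  FIRST[S]={a,d}  FIRST[A]={a}  FIRST[B]={c}  FIRST[C]={a,b}
iter 2:
  B via B→C: +{a,b}
  FIRST[S]={a,d}  FIRST[A]={a}  FIRST[B]={a,b,c}  FIRST[C]={a,b}
iter 3: (no change)
  FIRST[S]={a,d}  FIRST[A]={a}  FIRST[B]={a,b,c}  FIRST[C]={a,b}

FIRST(B) = ["a", "b", "c"]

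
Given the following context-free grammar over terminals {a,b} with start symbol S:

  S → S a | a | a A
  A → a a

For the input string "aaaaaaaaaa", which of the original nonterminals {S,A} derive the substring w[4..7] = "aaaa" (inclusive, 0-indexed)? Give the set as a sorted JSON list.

Convert to CNF:
  S -> S T0 | T0 A | a
  A -> T0 T0
  T0 -> a

CYK table (by increasing span) — only the sub-triangle for w[4..7]:
  cell(4,4) a: {S,T0}  orig:{S}
  cell(5,5) a: {S,T0}  orig:{S}
  cell(6,6) a: {S,T0}  orig:{S}
  cell(7,7) a: {S,T0}  orig:{S}
  cell(4,5) aa: {A,S}
  cell(5,6) aa: {A,S}
  cell(6,7) aa: {A,S}
  cell(4,6) aaa: {S}
  cell(5,7) aaa: {S}
  cell(4,7) aaaa: {S}

Original NTs in T[4,7] deriving "aaaa": ["S"]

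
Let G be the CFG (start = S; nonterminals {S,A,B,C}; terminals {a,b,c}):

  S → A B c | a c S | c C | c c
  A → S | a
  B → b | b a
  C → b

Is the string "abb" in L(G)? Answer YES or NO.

CNF form of G:
  S -> A X5 | T0 C | T0 T0 | T1 X6
  A -> A X3 | T0 C | T0 T0 | T1 X4 | a
  B -> T2 T1 | b
  C -> b
  T0 -> c
  T1 -> a
  T2 -> b
  X3 -> B T0
  X4 -> T0 S
  X5 -> B T0
  X6 -> T0 S

CYK table (by increasing span):
  cell(0,0) a: {A,T1}  orig:{A}
  cell(1,1) b: {B,C,T2}  orig:{B,C}
  cell(2,2) b: {B,C,T2}  orig:{B,C}
  cell(0,1) ab: ∅
  cell(1,2) bb: ∅
  cell(0,2) abb: ∅

S ∉ T[0,2] ⇒ NO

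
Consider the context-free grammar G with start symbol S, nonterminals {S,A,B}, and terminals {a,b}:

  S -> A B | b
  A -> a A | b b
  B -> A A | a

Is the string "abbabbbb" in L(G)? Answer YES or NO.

CNF form of G:
  S -> A B | b
  A -> T0 A | T1 T1
  B -> A A | a
  T0 -> a
  T1 -> b

CYK table (by increasing span):
  cell(0,0) a: {B,T0}  orig:{B}
  cell(1,1) b: {S,T1}  orig:{S}
  cell(2,2) b: {S,T1}  orig:{S}
  cell(3,3) a: {B,T0}  orig:{B}
  cell(4,4) b: {S,T1}  orig:{S}
  cell(5,5) b: {S,T1}  orig:{S}
  cell(6,6) b: {S,T1}  orig:{S}
  cell(7,7) b: {S,T1}  orig:{S}
  cell(0,1) ab: ∅
  cell(1,2) bb: {A}
  cell(2,3) ba: ∅
  cell(3,4) ab: ∅
  cell(4,5) bb: {A}
  cell(5,6) bb: {A}
  cell(6,7) bb: {A}
  cell(0,2) abb: {A}
  cell(1,3) bba: {S}
  cell(2,4) bab: ∅
  cell(3,5) abb: {A}
  cell(4,6) bbb: ∅
  cell(5,7) bbb: ∅
  cell(0,3) abba: {S}
  cell(1,4) bbab: ∅
  cell(2,5) babb: ∅
  cell(3,6) abbb: ∅
  cell(4,7) bbbb: {B}
  cell(0,4) abbab: ∅
  cell(1,5) bbabb: {B}
  cell(2,6) babbb: ∅
  cell(3,7) abbbb: {B}
  cell(0,5) abbabb: {B}
  cell(1,6) bbabbb: ∅
  cell(2,7) babbbb: ∅
  cell(0,6) abbabbb: ∅
  cell(1,7) bbabbbb: {S}
  cell(0,7) abbabbbb: {S}

S ∈ T[0,7] ⇒ YES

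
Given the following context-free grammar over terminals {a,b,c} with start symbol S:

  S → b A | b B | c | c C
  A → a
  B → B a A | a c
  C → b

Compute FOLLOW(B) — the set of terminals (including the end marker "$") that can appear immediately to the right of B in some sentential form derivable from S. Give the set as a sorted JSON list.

FIRST iteration:
[1]
  A via A→a: +{a}
  B via B→a c: +{a}
  C via C→b: +{b}
  S via S→b A: +{b}
  S via S→c: +{c}
  FIRST[S]={b,c}  FIRST[A]={a}  FIRST[B]={a}  FIRST[C]={b}
[2] — fixpoint
  FIRST[S]={b,c}  FIRST[A]={a}  FIRST[B]={a}  FIRST[C]={b}

FOLLOW sets:
seed FOLLOW(S) with $
iter 1:
  B→B a A: FOLLOW(B) ⊇ FIRST(a) = {a}; new: +{a}
  B→B a A: FOLLOW(A) ⊇ FOLLOW(B) ⊇ {a}; new: +{a}
  S→b A: FOLLOW(A) ⊇ FOLLOW(S) ⊇ {$}; new: +{$}
  S→b B: FOLLOW(B) ⊇ FOLLOW(S) ⊇ {$}; new: +{$}
  S→c C: FOLLOW(C) ⊇ FOLLOW(S) ⊇ {$}; new: +{$}
  S: {$}  A: {$,a}  B: {$,a}  C: {$}
iter 2: done
  S: {$}  A: {$,a}  B: {$,a}  C: {$}

FOLLOW(B) = ["$", "a"]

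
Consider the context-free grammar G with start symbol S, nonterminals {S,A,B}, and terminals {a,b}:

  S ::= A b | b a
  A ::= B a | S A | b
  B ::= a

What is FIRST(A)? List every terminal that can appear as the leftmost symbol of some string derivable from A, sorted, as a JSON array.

FIRST iteration:
[1]
  A via A→b: +{b}
  B via B→a: +{a}
  S via S→A b: +{b}
  FIRST[S]={b}  FIRST[A]={b}  FIRST[B]={a}
[2]
  A via A→B a: +{a}
  S via S→A b: +{a}
  FIRST[S]={a,b}  FIRST[A]={a,b}  FIRST[B]={a}
[3] done
  FIRST[S]={a,b}  FIRST[A]={a,b}  FIRST[B]={a}

FIRST(A) = ["a", "b"]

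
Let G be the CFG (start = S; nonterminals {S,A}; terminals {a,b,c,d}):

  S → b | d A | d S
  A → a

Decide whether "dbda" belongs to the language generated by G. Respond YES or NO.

Convert to CNF:
  S -> T0 A | T0 S | b
  A -> a
  T0 -> d

CYK fill:
  cell(0,0) d: {T0}  orig:{}
  cell(1,1) b: {S}
  cell(2,2) d: {T0}  orig:{}
  cell(3,3) a: {A}
  cell(0,1) db: {S}
  cell(1,2) bd: ∅
  cell(2,3) da: {S}
  cell(0,2) dbd: ∅
  cell(1,3) bda: ∅
  cell(0,3) dbda: ∅

S ∉ T[0,3] ⇒ NO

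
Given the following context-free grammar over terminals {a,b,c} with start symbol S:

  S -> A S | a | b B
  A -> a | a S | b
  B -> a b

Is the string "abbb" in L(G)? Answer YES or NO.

Convert to CNF:
  S -> A S | T1 B | a
  A -> T0 S | a | b
  B -> T0 T1
  T0 -> a
  T1 -> b

CYK table (by increasing span):
  [0..0]={A,S,T0}  "a"  orig:{A,S}
  [1..1]={A,T1}  "b"  orig:{A}
  [2..2]={A,T1}  "b"  orig:{A}
  [3..3]={A,T1}  "b"  orig:{A}
  [0..1]={B}  "ab"
  [1..2]=∅  "bb"
  [2..3]=∅  "bb"
  [0..2]=∅  "abb"
  [1..3]=∅  "bbb"
  [0..3]=∅  "abbb"

S ∉ T[0,3] ⇒ NO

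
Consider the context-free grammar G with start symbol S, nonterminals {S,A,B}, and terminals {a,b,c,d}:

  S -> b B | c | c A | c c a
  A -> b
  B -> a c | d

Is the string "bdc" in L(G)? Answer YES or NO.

Convert to CNF:
  S -> T1 A | T1 X3 | T2 B | c
  A -> b
  B -> T0 T1 | d
  T0 -> a
  T1 -> c
  T2 -> b
  X3 -> T1 T0

CYK fill:
  [0..0]={A,T2}  "b"  orig:{A}
  [1..1]={B}  "d"
  [2..2]={S,T1}  "c"  orig:{S}
  [0..1]={S}  "bd"
  [1..2]=∅  "dc"
  [0..2]=∅  "bdc"

S ∉ T[0,2] ⇒ NO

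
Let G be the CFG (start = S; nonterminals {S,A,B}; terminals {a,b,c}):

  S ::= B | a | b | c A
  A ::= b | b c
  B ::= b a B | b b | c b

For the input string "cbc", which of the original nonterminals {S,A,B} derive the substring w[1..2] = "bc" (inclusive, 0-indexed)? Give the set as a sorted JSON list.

Convert to CNF:
  S -> T0 T0 | T0 X4 | T1 A | T1 T0 | a | b
  A -> T0 T1 | b
  B -> T0 T0 | T0 X3 | T1 T0
  T0 -> b
  T1 -> c
  T2 -> a
  X3 -> T2 B
  X4 -> T2 B

CYK fill — only the sub-triangle for w[1..2]:
  [1..1]={A,S,T0}  "b"  orig:{A,S}
  [2..2]={T1}  "c"  orig:{}
  [1..2]={A}  "bc"

Original NTs in T[1,2] deriving "bc": ["A"]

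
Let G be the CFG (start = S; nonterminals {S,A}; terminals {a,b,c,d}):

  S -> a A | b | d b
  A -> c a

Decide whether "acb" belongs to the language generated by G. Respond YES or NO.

CNF form of G:
  S -> T1 A | T2 T3 | b
  A -> T0 T1
  T0 -> c
  T1 -> a
  T2 -> d
  T3 -> b

Fill CYK table bottom-up:
  [0..0]={T1}  "a"  orig:{}
  [1..1]={T0}  "c"  orig:{}
  [2..2]={S,T3}  "b"  orig:{S}
  [0..1]=∅  "ac"
  [1..2]=∅  "cb"
  [0..2]=∅  "acb"

S ∉ T[0,2] ⇒ NO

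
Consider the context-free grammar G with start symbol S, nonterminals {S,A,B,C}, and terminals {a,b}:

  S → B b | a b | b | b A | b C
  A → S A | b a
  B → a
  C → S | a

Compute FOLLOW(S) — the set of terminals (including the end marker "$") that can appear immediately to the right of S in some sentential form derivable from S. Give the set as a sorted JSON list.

FIRST sets, iterate to fixpoint:
iter 1:
  A via A→b a: +{b}
  B via B→a: +{a}
  C via C→a: +{a}
  S via S→B b: +{a}
  S via S→b: +{b}
  FIRST[S]={a,b}  FIRST[A]={b}  FIRST[B]={a}  FIRST[C]={a}
iter 2:
  A via A→S A: +{a}
  C via C→S: +{b}
  FIRST[S]={a,b}  FIRST[A]={a,b}  FIRST[B]={a}  FIRST[C]={a,b}
iter 3: — fixpoint
  FIRST[S]={a,b}  FIRST[A]={a,b}  FIRST[B]={a}  FIRST[C]={a,b}

FOLLOW sets:
FOLLOW(S) := {$}
[1]
  A→S A: FOLLOW(S) ⊇ FIRST(A) = {a,b}; new: +{a,b}
  S→B b: FOLLOW(B) ⊇ FIRST(b) = {b}; new: +{b}
  S→b A: FOLLOW(A) ⊇ FOLLOW(S) ⊇ {$,a,b}; new: +{$,a,b}
  S→b C: FOLLOW(C) ⊇ FOLLOW(S) ⊇ {$,a,b}; new: +{$,a,b}
  FOLLOW[S]={$,a,b}  FOLLOW[A]={$,a,b}  FOLLOW[B]={b}  FOLLOW[C]={$,a,b}
[2] (stable)
  FOLLOW[S]={$,a,b}  FOLLOW[A]={$,a,b}  FOLLOW[B]={b}  FOLLOW[C]={$,a,b}

FOLLOW(S) = ["$", "a", "b"]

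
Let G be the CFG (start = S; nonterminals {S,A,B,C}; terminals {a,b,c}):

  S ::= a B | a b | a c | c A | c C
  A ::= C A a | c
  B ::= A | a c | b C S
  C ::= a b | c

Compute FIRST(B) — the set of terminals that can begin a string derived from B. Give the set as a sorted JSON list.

FIRST iteration:
pass 1:
  A via A→c: +{c}
  B via B→A: +{c}
  B via B→a c: +{a}
  B via B→b C S: +{b}
  C via C→a b: +{a}
  C via C→c: +{c}
  S via S→a B: +{a}
  S via S→c A: +{c}
  FIRST[S]={a,c}  FIRST[A]={c}  FIRST[B]={a,b,c}  FIRST[C]={a,c}
pass 2:
  A via A→C A a: +{a}
  FIRST[S]={a,c}  FIRST[A]={a,c}  FIRST[B]={a,b,c}  FIRST[C]={a,c}
pass 3: (no change)
  FIRST[S]={a,c}  FIRST[A]={a,c}  FIRST[B]={a,b,c}  FIRST[C]={a,c}

FIRST(B) = ["a", "b", "c"]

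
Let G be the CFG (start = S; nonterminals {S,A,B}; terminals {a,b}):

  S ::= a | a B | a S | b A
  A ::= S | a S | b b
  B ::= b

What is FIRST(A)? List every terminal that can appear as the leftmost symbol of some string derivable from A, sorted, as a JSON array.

FIRST sets, iterate to fixpoint:
iter 1:
  A via A→a S: +{a}
  A via A→b b: +{b}
  B via B→b: +{b}
  S via S→a: +{a}
  S via S→b A: +{b}
  S: {a,b}  A: {a,b}  B: {b}
iter 2: — fixpoint
  S: {a,b}  A: {a,b}  B: {b}

FIRST(A) = ["a", "b"]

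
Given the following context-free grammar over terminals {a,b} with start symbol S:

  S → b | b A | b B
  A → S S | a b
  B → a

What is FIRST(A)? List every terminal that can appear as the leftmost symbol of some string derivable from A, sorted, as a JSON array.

Compute FIRST by fixpoint:
pass 1:
  A via A→a b: +{a}
  B via B→a: +{a}
  S via S→b: +{b}
  FIRST[S]={b}  FIRST[A]={a}  FIRST[B]={a}
pass 2:
  A via A→S S: +{b}
  FIRST[S]={b}  FIRST[A]={a,b}  FIRST[B]={a}
pass 3: (no change)
  FIRST[S]={b}  FIRST[A]={a,b}  FIRST[B]={a}

FIRST(A) = ["a", "b"]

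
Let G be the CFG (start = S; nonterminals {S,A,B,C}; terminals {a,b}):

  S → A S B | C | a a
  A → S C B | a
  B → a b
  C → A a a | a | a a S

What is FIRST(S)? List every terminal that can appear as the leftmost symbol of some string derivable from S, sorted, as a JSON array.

FIRST sets, iterate to fixpoint:
round 1:
  A via A→a: +{a}
  B via B→a b: +{a}
  C via C→A a a: +{a}
  S via S→A S B: +{a}
  FIRST(S)={a}  FIRST(A)={a}  FIRST(B)={a}  FIRST(C)={a}
round 2: (no change)
  FIRST(S)={a}  FIRST(A)={a}  FIRST(B)={a}  FIRST(C)={a}

FIRST(S) = ["a"]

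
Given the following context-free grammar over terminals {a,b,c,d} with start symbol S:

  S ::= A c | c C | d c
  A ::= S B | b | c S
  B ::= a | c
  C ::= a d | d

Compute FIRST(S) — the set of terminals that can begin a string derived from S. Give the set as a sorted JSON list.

Compute FIRST by fixpoint:
iter 1:
  A via A→b: +{b}
  A via A→c S: +{c}
  B via B→a: +{a}
  B via B→c: +{c}
  C via C→a d: +{a}
  C via C→d: +{d}
  S via S→A c: +{b,c}
  S via S→d c: +{d}
  FIRST(S)={b,c,d}  FIRST(A)={b,c}  FIRST(B)={a,c}  FIRST(C)={a,d}
iter 2:
  A via A→S B: +{d}
  FIRST(S)={b,c,d}  FIRST(A)={b,c,d}  FIRST(B)={a,c}  FIRST(C)={a,d}
iter 3: (no change)
  FIRST(S)={b,c,d}  FIRST(A)={b,c,d}  FIRST(B)={a,c}  FIRST(C)={a,d}

FIRST(S) = ["b", "c", "d"]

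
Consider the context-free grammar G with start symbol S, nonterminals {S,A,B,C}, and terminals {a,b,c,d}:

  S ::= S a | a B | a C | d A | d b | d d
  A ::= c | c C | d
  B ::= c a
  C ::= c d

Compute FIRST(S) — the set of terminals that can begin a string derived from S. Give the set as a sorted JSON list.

Compute FIRST by fixpoint:
round 1:
  A via A→c: +{c}
  A via A→d: +{d}
  B via B→c a: +{c}
  C via C→c d: +{c}
  S via S→a B: +{a}
  S via S→d A: +{d}
  FIRST[S]={a,d}  FIRST[A]={c,d}  FIRST[B]={c}  FIRST[C]={c}
round 2: (no change)
  FIRST[S]={a,d}  FIRST[A]={c,d}  FIRST[B]={c}  FIRST[C]={c}

FIRST(S) = ["a", "d"]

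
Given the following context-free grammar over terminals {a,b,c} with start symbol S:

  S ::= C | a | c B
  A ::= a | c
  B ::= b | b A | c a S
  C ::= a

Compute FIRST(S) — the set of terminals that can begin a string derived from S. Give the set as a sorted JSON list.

FIRST sets, iterate to fixpoint:
iter 1:
  A via A→a: +{a}
  A via A→c: +{c}
  B via B→b: +{b}
  B via B→c a S: +{c}
  C via C→a: +{a}
  S via S→C: +{a}
  S via S→c B: +{c}
  FIRST(S)={a,c}  FIRST(A)={a,c}  FIRST(B)={b,c}  FIRST(C)={a}
iter 2: — fixpoint
  FIRST(S)={a,c}  FIRST(A)={a,c}  FIRST(B)={b,c}  FIRST(C)={a}

FIRST(S) = ["a", "c"]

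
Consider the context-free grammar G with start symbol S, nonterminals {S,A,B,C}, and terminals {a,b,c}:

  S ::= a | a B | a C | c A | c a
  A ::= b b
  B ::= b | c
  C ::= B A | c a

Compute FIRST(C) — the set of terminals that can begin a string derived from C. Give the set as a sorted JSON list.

FIRST sets, iterate to fixpoint:
pass 1:
  A via A→b b: +{b}
  B via B→b: +{b}
  B via B→c: +{c}
  C via C→B A: +{b,c}
  S via S→a: +{a}
  S via S→c A: +{c}
  FIRST[S]={a,c}  FIRST[A]={b}  FIRST[B]={b,c}  FIRST[C]={b,c}
pass 2: done
  FIRST[S]={a,c}  FIRST[A]={b}  FIRST[B]={b,c}  FIRST[C]={b,c}

FIRST(C) = ["b", "c"]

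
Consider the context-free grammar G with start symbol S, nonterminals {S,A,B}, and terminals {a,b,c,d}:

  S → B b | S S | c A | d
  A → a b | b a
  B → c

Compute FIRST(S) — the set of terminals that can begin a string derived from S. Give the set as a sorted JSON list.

FIRST iteration:
round 1:
  A via A→a b: +{a}
  A via A→b a: +{b}
  B via B→c: +{c}
  S via S→B b: +{c}
  S via S→d: +{d}
  FIRST(S)={c,d}  FIRST(A)={a,b}  FIRST(B)={c}
round 2: (stable)
  FIRST(S)={c,d}  FIRST(A)={a,b}  FIRST(B)={c}

FIRST(S) = ["c", "d"]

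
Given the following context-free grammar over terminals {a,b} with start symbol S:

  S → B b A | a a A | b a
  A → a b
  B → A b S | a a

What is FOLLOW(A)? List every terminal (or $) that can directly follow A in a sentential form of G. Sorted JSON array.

FIRST iteration:
pass 1:
  A via A→a b: +{a}
  B via B→A b S: +{a}
  S via S→B b A: +{a}
  S via S→b a: +{b}
  S: {a,b}  A: {a}  B: {a}
pass 2: done
  S: {a,b}  A: {a}  B: {a}

FOLLOW sets:
initialize: $ ∈ FOLLOW(S)
pass 1:
  B→A b S: FOLLOW(A) ⊇ FIRST(b) = {b}; new: +{b}
  S→B b A: FOLLOW(B) ⊇ FIRST(b) = {b}; new: +{b}
  S→B b A: FOLLOW(A) ⊇ FOLLOW(S) ⊇ {$}; new: +{$}
  FOLLOW[S]={$}  FOLLOW[A]={$,b}  FOLLOW[B]={b}
pass 2:
  B→A b S: FOLLOW(S) ⊇ FOLLOW(B) ⊇ {b}; new: +{b}
  FOLLOW[S]={$,b}  FOLLOW[A]={$,b}  FOLLOW[B]={b}
pass 3: done
  FOLLOW[S]={$,b}  FOLLOW[A]={$,b}  FOLLOW[B]={b}

FOLLOW(A) = ["$", "b"]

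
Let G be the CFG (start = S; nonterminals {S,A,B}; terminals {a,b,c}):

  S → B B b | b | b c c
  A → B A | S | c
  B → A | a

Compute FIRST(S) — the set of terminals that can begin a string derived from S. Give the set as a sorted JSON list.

FIRST iteration:
iter 1:
  A via A→c: +{c}
  B via B→A: +{c}
  B via B→a: +{a}
  S via S→B B b: +{a,c}
  S via S→b: +{b}
  FIRST[S]={a,b,c}  FIRST[A]={c}  FIRST[B]={a,c}
iter 2:
  A via A→B A: +{a}
  A via A→S: +{b}
  B via B→A: +{b}
  FIRST[S]={a,b,c}  FIRST[A]={a,b,c}  FIRST[B]={a,b,c}
iter 3: (stable)
  FIRST[S]={a,b,c}  FIRST[A]={a,b,c}  FIRST[B]={a,b,c}

FIRST(S) = ["a", "b", "c"]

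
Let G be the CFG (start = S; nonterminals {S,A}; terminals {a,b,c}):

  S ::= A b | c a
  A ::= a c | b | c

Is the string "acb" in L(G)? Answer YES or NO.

CNF form of G:
  S -> A T2 | T1 T0
  A -> T0 T1 | b | c
  T0 -> a
  T1 -> c
  T2 -> b

CYK fill:
  cell(0,0) a: {T0}  orig:{}
  cell(1,1) c: {A,T1}  orig:{A}
  cell(2,2) b: {A,T2}  orig:{A}
  cell(0,1) ac: {A}
  cell(1,2) cb: {S}
  cell(0,2) acb: {S}

S ∈ T[0,2] ⇒ YES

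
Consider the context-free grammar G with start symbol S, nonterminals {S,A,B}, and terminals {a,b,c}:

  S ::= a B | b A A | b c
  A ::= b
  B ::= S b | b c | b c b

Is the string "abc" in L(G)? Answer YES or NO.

Convert to CNF:
  S -> T0 T1 | T0 X4 | T2 B
  A -> b
  B -> S T0 | T0 T1 | T0 X3
  T0 -> b
  T1 -> c
  T2 -> a
  X3 -> T1 T0
  X4 -> A A

CYK fill:
  [0..0]={T2}  "a"  orig:{}
  [1..1]={A,T0}  "b"  orig:{A}
  [2..2]={T1}  "c"  orig:{}
  [0..1]=∅  "ab"
  [1..2]={B,S}  "bc"
  [0..2]={S}  "abc"

S ∈ T[0,2] ⇒ YES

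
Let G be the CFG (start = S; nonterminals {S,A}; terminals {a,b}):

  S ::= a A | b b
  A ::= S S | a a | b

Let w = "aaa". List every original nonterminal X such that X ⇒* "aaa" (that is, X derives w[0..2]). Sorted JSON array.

CNF form of G:
  S -> T0 A | T1 T1
  A -> S S | T0 T0 | b
  T0 -> a
  T1 -> b

CYK table (by increasing span) — only the sub-triangle for w[0..2]:
  cell(0,0) a: {T0}  orig:{}
  cell(1,1) a: {T0}  orig:{}
  cell(2,2) a: {T0}  orig:{}
  cell(0,1) aa: {A}
  cell(1,2) aa: {A}
  cell(0,2) aaa: {S}

Original NTs in T[0,2] deriving "aaa": ["S"]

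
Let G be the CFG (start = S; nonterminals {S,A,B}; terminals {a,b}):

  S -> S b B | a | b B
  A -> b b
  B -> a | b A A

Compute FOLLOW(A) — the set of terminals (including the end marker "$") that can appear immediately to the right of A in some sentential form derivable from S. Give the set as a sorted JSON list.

FIRST sets, iterate to fixpoint:
pass 1:
  A via A→b b: +{b}
  B via B→a: +{a}
  B via B→b A A: +{b}
  S via S→a: +{a}
  S via S→b B: +{b}
  S: {a,b}  A: {b}  B: {a,b}
pass 2: — fixpoint
  S: {a,b}  A: {b}  B: {a,b}

Compute FOLLOW by fixpoint:
FOLLOW(S) := {$}
round 1:
  B→b A A: FOLLOW(A) ⊇ FIRST(A) = {b}; new: +{b}
  S→S b B: FOLLOW(S) ⊇ FIRST(b) = {b}; new: +{b}
  S→S b B: FOLLOW(B) ⊇ FOLLOW(S) ⊇ {$,b}; new: +{$,b}
  FOLLOW[S]={$,b}  FOLLOW[A]={b}  FOLLOW[B]={$,b}
round 2:
  B→b A A: FOLLOW(A) ⊇ FOLLOW(B) ⊇ {$,b}; new: +{$}
  FOLLOW[S]={$,b}  FOLLOW[A]={$,b}  FOLLOW[B]={$,b}
round 3: done
  FOLLOW[S]={$,b}  FOLLOW[A]={$,b}  FOLLOW[B]={$,b}

FOLLOW(A) = ["$", "b"]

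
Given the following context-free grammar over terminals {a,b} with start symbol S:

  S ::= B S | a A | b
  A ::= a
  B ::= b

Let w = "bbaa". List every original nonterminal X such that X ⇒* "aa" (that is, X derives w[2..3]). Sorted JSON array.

Convert to CNF:
  S -> B S | T0 A | b
  A -> a
  B -> b
  T0 -> a

Fill CYK table bottom-up, restricted to cells inside w[2..3]:
  [2..2]={A,T0}  "a"  orig:{A}
  [3..3]={A,T0}  "a"  orig:{A}
  [2..3]={S}  "aa"

Original NTs in T[2,3] deriving "aa": ["S"]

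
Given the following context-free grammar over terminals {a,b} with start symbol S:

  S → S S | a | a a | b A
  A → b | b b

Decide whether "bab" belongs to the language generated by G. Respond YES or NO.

Convert to CNF:
  S -> S S | T0 A | T1 T1 | a
  A -> T0 T0 | b
  T0 -> b
  T1 -> a

CYK table (by increasing span):
  cell(0,0) b: {A,T0}  orig:{A}
  cell(1,1) a: {S,T1}  orig:{S}
  cell(2,2) b: {A,T0}  orig:{A}
  cell(0,1) ba: ∅
  cell(1,2) ab: ∅
  cell(0,2) bab: ∅

S ∉ T[0,2] ⇒ NO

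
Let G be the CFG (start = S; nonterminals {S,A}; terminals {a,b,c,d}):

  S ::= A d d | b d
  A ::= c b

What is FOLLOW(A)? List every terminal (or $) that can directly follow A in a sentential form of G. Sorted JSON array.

Compute FIRST by fixpoint:
round 1:
  A via A→c b: +{c}
  S via S→A d d: +{c}
  S via S→b d: +{b}
  FIRST(S)={b,c}  FIRST(A)={c}
round 2: done
  FIRST(S)={b,c}  FIRST(A)={c}

FOLLOW sets:
initialize: $ ∈ FOLLOW(S)
iter 1:
  S→A d d: FOLLOW(A) ⊇ FIRST(d) = {d}; new: +{d}
  FOLLOW[S]={$}  FOLLOW[A]={d}
iter 2: (no change)
  FOLLOW[S]={$}  FOLLOW[A]={d}

FOLLOW(A) = ["d"]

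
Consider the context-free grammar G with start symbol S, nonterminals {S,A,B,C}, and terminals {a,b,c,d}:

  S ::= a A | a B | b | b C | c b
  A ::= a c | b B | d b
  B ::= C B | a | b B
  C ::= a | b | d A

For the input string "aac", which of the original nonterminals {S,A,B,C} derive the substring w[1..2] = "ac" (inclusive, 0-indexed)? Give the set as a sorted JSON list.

CNF form of G:
  S -> T0 A | T0 B | T1 T2 | T2 C | b
  A -> T0 T1 | T2 B | T3 T2
  B -> C B | T2 B | a
  C -> T3 A | a | b
  T0 -> a
  T1 -> c
  T2 -> b
  T3 -> d

CYK table (by increasing span) — only the sub-triangle for w[1..2]:
  [1..1]={B,C,T0}  "a"  orig:{B,C}
  [2..2]={T1}  "c"  orig:{}
  [1..2]={A}  "ac"

Original NTs in T[1,2] deriving "ac": ["A"]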